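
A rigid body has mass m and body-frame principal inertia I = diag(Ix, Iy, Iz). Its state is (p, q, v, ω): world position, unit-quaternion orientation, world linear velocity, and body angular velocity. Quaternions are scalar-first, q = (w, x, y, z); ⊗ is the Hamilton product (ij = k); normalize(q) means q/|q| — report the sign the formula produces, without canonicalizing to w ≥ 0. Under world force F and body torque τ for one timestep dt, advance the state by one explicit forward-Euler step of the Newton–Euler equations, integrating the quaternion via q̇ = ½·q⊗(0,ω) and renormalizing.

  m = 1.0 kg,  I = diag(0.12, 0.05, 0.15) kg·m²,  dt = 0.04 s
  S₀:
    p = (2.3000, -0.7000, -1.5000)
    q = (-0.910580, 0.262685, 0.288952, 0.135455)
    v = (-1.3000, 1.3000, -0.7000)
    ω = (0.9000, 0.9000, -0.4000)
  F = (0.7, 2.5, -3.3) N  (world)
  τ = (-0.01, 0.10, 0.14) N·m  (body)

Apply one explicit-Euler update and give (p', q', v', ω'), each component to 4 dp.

a = (0.7000, 2.5000, -3.3000)
p + v·dt = (2.2480, -0.6480, -1.5280)
new velocity v' = (-1.2720, 1.4000, -0.8320)
angular accel α = (0.2167, 1.7840, 1.3113)
ω + α·dt = (0.9087, 0.9714, -0.3475)
Hamilton product q⊗(0,ω) = (-0.4422913, -1.0570123, -0.5925385, 0.3405917)
q + ½dt·q⊗(0,ω), renormalized = (-0.9191, 0.2415, 0.2770, 0.1422)

p' = (2.2480, -0.6480, -1.5280)
q' = (-0.9191, 0.2415, 0.2770, 0.1422)
v' = (-1.2720, 1.4000, -0.8320)
ω' = (0.9087, 0.9714, -0.3475)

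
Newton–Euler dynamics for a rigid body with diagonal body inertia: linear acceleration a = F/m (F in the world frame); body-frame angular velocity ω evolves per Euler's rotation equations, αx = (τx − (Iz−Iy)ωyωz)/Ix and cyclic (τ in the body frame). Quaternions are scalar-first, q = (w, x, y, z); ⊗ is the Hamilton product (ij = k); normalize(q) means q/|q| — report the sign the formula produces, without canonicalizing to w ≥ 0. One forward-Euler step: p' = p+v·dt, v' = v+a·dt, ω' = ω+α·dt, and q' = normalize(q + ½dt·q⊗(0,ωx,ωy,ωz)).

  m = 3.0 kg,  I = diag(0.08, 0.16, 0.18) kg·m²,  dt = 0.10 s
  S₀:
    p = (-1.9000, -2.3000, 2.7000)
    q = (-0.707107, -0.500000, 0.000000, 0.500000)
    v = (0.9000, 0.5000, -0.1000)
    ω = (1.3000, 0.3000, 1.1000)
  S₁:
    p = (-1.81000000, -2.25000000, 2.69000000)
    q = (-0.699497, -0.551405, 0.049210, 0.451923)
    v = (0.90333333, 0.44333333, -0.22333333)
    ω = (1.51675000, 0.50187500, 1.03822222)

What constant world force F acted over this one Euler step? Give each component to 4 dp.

F = (0.1000, -1.7000, -3.7000)

Δv = v₁−v₀ = (0.00333333, -0.05666667, -0.12333333)
F = m·Δv/dt = (0.1000, -1.7000, -3.7000)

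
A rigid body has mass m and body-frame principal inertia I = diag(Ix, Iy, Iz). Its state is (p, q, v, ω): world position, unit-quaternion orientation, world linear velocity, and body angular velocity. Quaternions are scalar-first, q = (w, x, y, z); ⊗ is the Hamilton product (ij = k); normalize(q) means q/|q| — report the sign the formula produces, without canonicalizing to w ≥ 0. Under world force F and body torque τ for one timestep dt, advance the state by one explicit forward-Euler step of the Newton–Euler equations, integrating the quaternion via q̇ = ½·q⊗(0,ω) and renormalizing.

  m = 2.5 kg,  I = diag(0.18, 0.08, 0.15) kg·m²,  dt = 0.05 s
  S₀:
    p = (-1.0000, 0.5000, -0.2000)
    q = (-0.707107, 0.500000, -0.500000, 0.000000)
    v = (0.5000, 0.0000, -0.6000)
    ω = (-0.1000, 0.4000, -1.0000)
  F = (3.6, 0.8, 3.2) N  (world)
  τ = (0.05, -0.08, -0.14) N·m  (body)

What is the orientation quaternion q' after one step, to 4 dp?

2q̇ = q⊗(0,ω) = (0.2500000, 0.5707107, 0.2171572, 0.8571070)
q + ½dt·q⊗(0,ω), renormalized = (-0.7006, 0.5141, -0.4944, 0.0214)

q' = (-0.7006, 0.5141, -0.4944, 0.0214)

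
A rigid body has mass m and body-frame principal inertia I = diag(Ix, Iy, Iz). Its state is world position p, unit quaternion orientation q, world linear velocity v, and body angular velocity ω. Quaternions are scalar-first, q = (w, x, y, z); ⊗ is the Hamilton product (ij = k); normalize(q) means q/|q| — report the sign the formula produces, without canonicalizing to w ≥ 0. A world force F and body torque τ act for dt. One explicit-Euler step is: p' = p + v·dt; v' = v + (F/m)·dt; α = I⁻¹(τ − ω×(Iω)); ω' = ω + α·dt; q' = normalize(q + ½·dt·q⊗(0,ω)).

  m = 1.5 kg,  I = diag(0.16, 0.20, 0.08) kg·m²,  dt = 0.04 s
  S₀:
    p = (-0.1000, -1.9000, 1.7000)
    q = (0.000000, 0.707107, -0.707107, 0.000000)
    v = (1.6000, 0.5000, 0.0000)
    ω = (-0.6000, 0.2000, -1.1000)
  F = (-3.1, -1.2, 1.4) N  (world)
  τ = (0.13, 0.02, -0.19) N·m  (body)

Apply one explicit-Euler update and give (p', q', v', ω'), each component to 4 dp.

p' = (-0.0360, -1.8800, 1.7000)
q' = (0.0113, 0.7224, -0.6913, -0.0057)
v' = (1.5173, 0.4680, 0.0373)
ω' = (-0.5741, 0.1934, -1.1926)

new position p' = (-0.0360, -1.8800, 1.7000)
v' = v + a·dt = (1.5173, 0.4680, 0.0373)
precession coupling ω×(Iω) = (0.0264, 0.0528, -0.0048)
(τ − ω×Iω)/I = (0.6475, -0.1640, -2.3150)
ω + α·dt = (-0.5741, 0.1934, -1.1926)
Hamilton product q⊗(0,ω) = (0.5656856, 0.7778177, 0.7778177, -0.2828428)
q' = normalize(q + ½dt·q⊗(0,ω)) = (0.0113, 0.7224, -0.6913, -0.0057)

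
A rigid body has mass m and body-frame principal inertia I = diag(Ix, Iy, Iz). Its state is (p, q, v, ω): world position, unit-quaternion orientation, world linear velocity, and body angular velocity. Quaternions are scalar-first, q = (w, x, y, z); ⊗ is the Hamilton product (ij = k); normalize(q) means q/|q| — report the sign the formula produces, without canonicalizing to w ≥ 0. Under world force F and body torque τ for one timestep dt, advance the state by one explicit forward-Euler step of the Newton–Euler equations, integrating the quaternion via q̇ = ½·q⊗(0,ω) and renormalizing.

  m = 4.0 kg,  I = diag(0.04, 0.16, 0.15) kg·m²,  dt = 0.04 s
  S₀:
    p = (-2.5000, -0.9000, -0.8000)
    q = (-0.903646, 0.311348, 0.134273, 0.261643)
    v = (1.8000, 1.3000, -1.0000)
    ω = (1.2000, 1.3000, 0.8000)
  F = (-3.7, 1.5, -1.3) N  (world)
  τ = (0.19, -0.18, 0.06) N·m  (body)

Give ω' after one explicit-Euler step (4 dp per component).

ω' = (1.4004, 1.2814, 0.7661)

α = I⁻¹(τ − ω×Iω) = (5.0100, -0.4650, -0.8480)
ω' = ω + α·dt = (1.4004, 1.2814, 0.7661)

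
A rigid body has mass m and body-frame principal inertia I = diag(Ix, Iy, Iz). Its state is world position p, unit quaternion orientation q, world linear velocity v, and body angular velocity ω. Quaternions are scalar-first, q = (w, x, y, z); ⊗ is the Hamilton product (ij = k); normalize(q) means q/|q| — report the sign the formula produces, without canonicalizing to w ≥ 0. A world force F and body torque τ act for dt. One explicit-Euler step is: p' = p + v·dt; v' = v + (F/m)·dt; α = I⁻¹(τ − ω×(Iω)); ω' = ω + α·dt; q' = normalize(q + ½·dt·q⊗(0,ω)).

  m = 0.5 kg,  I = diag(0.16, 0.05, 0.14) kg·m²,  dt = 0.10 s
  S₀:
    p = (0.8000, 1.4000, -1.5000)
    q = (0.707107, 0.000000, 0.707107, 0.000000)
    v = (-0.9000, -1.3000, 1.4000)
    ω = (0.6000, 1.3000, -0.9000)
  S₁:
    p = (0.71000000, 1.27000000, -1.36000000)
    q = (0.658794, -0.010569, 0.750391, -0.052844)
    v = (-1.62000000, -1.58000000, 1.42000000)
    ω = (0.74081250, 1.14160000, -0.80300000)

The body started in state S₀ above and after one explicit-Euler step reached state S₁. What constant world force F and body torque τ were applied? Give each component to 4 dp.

F = (-3.6000, -1.4000, 0.1000)
τ = (0.1200, -0.0900, 0.0500)

v₁ − v₀ = (-0.72000000, -0.28000000, 0.02000000)
applied force F = (-3.6000, -1.4000, 0.1000)
Δω = ω₁−ω₀ = (0.14081250, -0.15840000, 0.09700000)
applied torque τ = (0.1200, -0.0900, 0.0500)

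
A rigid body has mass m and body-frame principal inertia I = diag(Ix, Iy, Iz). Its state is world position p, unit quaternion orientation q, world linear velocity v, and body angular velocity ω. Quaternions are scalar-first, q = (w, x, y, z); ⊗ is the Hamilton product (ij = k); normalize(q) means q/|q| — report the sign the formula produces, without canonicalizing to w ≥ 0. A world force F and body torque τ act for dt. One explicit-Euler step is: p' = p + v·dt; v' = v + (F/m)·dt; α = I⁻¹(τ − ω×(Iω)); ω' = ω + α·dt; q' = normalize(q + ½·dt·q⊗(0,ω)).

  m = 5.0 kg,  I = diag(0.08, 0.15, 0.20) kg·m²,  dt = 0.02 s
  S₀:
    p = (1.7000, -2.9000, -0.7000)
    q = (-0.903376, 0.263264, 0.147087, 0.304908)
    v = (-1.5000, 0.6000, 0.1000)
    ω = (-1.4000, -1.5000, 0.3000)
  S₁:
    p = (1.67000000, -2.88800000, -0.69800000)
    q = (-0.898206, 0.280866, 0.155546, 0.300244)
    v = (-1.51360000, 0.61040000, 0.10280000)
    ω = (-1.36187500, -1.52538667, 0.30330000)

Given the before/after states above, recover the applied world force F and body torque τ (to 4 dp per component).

F = (-3.4000, 2.6000, 0.7000)
τ = (0.1300, -0.1400, 0.1800)

v₁ − v₀ = (-0.01360000, 0.01040000, 0.00280000)
F = m·Δv/dt = (-3.4000, 2.6000, 0.7000)
ω₁ − ω₀ = (0.03812500, -0.02538667, 0.00330000)
precession coupling = (-0.0225, 0.0504, 0.1470)
I·α + gyro = (0.1300, -0.1400, 0.1800)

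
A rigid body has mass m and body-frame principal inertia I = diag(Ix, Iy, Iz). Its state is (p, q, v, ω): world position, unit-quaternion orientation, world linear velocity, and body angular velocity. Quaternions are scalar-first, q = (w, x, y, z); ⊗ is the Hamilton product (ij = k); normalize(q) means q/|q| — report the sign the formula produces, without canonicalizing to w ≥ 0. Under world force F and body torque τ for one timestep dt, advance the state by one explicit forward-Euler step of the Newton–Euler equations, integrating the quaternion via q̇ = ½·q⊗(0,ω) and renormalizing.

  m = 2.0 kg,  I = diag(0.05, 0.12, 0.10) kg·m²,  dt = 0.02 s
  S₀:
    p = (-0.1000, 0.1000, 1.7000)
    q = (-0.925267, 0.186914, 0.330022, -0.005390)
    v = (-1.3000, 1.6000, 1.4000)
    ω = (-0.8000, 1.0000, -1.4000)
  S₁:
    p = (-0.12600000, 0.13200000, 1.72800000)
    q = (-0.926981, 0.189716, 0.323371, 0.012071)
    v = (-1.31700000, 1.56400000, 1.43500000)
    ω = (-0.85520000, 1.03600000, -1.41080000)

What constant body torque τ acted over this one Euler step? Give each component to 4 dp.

rate change Δω = (-0.05520000, 0.03600000, -0.01080000)
I·α + gyro = (-0.1100, 0.1600, -0.1100)

τ = (-0.1100, 0.1600, -0.1100)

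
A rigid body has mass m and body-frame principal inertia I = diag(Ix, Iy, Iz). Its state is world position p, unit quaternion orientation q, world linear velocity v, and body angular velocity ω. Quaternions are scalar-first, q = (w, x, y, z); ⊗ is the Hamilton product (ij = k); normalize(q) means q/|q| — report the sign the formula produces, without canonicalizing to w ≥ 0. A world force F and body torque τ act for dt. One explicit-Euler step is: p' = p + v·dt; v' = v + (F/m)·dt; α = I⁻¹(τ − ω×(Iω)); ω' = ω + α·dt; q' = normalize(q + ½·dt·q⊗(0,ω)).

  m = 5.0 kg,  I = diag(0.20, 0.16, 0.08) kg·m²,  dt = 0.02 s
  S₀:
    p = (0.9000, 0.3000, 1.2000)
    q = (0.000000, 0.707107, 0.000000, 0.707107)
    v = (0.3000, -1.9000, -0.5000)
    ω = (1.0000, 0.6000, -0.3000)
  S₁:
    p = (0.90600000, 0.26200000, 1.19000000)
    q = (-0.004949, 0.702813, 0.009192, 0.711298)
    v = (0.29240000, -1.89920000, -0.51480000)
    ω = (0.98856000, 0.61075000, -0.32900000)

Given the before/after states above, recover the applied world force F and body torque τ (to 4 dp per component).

F = (-1.9000, 0.2000, -3.7000)
τ = (-0.1000, 0.0500, -0.1400)

Δv = v₁−v₀ = (-0.00760000, 0.00080000, -0.01480000)
F = m·Δv/dt = (-1.9000, 0.2000, -3.7000)
rate change Δω = (-0.01144000, 0.01075000, -0.02900000)
gyro term ω₀×Iω₀ = (0.0144, -0.0360, -0.0240)
applied torque τ = (-0.1000, 0.0500, -0.1400)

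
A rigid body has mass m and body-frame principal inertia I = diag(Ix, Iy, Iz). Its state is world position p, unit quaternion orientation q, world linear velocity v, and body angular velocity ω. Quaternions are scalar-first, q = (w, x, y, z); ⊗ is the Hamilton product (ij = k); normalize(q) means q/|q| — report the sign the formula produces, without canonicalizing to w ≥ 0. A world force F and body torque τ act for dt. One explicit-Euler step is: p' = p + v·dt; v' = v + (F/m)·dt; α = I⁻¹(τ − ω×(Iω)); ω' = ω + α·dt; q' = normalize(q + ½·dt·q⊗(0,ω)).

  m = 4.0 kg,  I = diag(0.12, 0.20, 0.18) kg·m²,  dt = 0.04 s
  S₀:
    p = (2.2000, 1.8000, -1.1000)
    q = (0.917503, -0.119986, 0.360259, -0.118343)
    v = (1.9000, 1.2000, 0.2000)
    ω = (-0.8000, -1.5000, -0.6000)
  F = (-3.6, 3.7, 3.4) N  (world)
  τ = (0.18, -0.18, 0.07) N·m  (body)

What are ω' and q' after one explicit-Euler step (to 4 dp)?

ω' = (-0.7340, -1.5302, -0.6058)
q' = (0.9244, -0.1424, 0.3330, -0.1199)

angular accel α = (1.6500, -0.7560, -0.1444)
ω' = ω + α·dt = (-0.7340, -1.5302, -0.6058)
2q̇ = q⊗(0,ω) = (0.3733939, -1.1276723, -1.3535717, -0.0823156)
updated quaternion q' = (0.9244, -0.1424, 0.3330, -0.1199)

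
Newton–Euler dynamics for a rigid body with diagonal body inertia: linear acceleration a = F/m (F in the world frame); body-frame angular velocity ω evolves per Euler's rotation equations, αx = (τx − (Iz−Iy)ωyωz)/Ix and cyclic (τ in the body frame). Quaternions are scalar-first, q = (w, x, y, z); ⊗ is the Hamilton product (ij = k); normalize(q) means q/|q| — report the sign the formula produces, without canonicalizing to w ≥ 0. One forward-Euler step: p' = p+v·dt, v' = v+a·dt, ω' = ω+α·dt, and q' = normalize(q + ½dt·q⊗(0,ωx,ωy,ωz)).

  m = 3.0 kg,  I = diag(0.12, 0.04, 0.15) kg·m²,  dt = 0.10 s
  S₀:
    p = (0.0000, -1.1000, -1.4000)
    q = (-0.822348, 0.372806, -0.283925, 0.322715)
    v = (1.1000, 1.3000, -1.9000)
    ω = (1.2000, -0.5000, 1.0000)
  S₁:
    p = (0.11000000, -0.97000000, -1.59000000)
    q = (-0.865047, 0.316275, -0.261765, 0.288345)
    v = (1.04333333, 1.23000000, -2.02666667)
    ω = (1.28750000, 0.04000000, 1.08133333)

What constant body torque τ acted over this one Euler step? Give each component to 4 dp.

τ = (0.0500, 0.1800, 0.1700)

ω₁ − ω₀ = (0.08750000, 0.54000000, 0.08133333)
precession coupling = (-0.0550, -0.0360, 0.0480)
τ = I·(Δω/dt) + ω₀×(Iω₀) = (0.0500, 0.1800, 0.1700)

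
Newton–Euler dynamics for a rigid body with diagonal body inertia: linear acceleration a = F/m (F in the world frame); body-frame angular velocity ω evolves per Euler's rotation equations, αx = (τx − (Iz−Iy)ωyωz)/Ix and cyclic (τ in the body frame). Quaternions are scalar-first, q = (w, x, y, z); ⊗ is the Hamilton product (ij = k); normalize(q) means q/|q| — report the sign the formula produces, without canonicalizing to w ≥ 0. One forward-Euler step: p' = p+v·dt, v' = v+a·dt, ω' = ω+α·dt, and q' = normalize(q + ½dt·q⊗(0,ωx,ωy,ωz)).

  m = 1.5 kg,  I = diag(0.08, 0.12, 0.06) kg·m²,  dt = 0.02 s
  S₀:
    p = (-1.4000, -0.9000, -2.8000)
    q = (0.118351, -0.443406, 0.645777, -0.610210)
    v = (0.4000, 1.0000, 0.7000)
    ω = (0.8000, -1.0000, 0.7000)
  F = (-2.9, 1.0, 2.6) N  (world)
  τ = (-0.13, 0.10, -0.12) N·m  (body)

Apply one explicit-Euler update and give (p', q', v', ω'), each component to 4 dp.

p' = (-1.3920, -0.8800, -2.7860)
q' = (0.1326, -0.4440, 0.6427, -0.6100)
v' = (0.3613, 1.0133, 0.7347)
ω' = (0.7570, -0.9852, 0.6707)

linear accel F/m = (-1.9333, 0.6667, 1.7333)
p + v·dt = (-1.3920, -0.8800, -2.7860)
new velocity v' = (0.3613, 1.0133, 0.7347)
precession coupling ω×(Iω) = (0.0420, 0.0112, -0.0320)
(τ − ω×Iω)/I = (-2.1500, 0.7400, -1.4667)
new body rate ω' = (0.7570, -0.9852, 0.6707)
2q̇ = q⊗(0,ω) = (1.4276488, -0.0634853, -0.2961348, 0.0096301)
updated quaternion q' = (0.1326, -0.4440, 0.6427, -0.6100)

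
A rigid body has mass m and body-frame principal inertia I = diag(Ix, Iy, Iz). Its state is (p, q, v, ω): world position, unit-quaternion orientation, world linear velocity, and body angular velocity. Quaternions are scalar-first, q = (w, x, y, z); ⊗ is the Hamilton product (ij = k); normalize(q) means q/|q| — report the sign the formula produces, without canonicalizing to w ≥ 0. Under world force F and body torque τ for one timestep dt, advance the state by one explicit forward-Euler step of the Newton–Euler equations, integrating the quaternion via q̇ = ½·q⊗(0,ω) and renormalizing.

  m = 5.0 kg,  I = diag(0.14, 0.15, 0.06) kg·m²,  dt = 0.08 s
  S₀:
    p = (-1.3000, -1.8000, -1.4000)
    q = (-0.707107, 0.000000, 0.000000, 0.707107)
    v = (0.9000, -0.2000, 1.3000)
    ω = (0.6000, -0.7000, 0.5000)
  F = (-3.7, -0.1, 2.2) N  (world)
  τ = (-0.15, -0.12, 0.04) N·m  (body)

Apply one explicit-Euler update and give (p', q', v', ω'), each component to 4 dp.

a = (-0.7400, -0.0200, 0.4400)
p' = p + v·dt = (-1.2280, -1.8160, -1.2960)
v + (F/m)dt = (0.8408, -0.2016, 1.3352)
precession coupling ω×(Iω) = (0.0315, 0.0240, -0.0042)
(τ − ω×Iω)/I = (-1.2964, -0.9600, 0.7367)
ω' = ω + α·dt = (0.4963, -0.7768, 0.5589)
q⊗(0,ω) = (-0.3535535, 0.0707107, 0.9192391, -0.3535535)
updated quaternion q' = (-0.7206, 0.0028, 0.0367, 0.6924)

p' = (-1.2280, -1.8160, -1.2960)
q' = (-0.7206, 0.0028, 0.0367, 0.6924)
v' = (0.8408, -0.2016, 1.3352)
ω' = (0.4963, -0.7768, 0.5589)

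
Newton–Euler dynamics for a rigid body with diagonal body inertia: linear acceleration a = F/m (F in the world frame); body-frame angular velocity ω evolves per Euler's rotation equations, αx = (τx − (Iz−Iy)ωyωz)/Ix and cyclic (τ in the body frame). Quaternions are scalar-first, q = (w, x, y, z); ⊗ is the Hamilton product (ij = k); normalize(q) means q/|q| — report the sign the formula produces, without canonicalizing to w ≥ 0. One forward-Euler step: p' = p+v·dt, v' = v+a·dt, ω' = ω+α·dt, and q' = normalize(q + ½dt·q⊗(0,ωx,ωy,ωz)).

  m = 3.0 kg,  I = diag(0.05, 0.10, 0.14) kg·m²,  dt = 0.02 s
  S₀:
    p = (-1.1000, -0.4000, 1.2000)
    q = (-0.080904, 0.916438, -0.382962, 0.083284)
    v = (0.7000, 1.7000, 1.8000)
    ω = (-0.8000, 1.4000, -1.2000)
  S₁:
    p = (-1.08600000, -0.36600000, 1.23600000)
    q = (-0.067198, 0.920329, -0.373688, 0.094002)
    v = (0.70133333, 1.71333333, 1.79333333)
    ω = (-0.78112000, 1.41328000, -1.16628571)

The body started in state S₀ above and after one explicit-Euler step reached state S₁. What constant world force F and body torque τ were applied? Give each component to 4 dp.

velocity change Δv = (0.00133333, 0.01333333, -0.00666667)
m·(v₁−v₀)/dt = (0.2000, 2.0000, -1.0000)
rate change Δω = (0.01888000, 0.01328000, 0.03371429)
gyro term ω₀×Iω₀ = (-0.0672, -0.0864, -0.0560)
applied torque τ = (-0.0200, -0.0200, 0.1800)

F = (0.2000, 2.0000, -1.0000)
τ = (-0.0200, -0.0200, 0.1800)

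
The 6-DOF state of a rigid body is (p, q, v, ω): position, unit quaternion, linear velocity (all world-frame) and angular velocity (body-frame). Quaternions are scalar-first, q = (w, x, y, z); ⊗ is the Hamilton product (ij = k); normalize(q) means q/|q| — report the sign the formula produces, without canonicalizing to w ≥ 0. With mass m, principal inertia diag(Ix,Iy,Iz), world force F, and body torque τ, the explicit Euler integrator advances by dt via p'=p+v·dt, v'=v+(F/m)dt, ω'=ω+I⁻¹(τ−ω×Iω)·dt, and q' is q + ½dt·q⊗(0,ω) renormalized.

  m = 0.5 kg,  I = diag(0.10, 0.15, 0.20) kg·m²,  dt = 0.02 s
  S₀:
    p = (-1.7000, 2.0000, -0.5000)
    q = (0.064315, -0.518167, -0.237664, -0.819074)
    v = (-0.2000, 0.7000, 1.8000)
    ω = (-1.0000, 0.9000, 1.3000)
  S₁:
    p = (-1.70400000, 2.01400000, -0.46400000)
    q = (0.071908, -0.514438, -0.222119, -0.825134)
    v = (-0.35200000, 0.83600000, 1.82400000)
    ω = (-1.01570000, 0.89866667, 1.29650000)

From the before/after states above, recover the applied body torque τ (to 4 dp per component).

τ = (-0.0200, 0.1200, -0.0800)

ω₁ − ω₀ = (-0.01570000, -0.00133333, -0.00350000)
I·α + gyro = (-0.0200, 0.1200, -0.0800)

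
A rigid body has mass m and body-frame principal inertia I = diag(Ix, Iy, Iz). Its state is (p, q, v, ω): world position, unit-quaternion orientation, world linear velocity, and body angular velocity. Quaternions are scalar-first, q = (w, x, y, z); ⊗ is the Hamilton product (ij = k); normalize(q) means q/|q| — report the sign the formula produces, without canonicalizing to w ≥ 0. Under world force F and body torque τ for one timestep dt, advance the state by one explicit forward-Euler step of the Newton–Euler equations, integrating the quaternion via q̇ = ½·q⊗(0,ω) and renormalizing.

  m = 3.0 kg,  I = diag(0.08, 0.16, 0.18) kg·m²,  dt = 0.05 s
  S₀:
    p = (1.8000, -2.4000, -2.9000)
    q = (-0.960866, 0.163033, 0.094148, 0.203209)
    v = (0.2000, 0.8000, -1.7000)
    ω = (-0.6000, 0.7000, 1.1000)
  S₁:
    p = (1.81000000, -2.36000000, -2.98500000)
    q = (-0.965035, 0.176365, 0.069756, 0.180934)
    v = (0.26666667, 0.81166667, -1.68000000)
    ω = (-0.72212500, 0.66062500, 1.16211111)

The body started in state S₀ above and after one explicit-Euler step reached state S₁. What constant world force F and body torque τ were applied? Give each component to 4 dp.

F = (4.0000, 0.7000, 1.2000)
τ = (-0.1800, -0.0600, 0.1900)

Δv = v₁−v₀ = (0.06666667, 0.01166667, 0.02000000)
m·(v₁−v₀)/dt = (4.0000, 0.7000, 1.2000)
rate change Δω = (-0.12212500, -0.03937500, 0.06211111)
I·α + gyro = (-0.1800, -0.0600, 0.1900)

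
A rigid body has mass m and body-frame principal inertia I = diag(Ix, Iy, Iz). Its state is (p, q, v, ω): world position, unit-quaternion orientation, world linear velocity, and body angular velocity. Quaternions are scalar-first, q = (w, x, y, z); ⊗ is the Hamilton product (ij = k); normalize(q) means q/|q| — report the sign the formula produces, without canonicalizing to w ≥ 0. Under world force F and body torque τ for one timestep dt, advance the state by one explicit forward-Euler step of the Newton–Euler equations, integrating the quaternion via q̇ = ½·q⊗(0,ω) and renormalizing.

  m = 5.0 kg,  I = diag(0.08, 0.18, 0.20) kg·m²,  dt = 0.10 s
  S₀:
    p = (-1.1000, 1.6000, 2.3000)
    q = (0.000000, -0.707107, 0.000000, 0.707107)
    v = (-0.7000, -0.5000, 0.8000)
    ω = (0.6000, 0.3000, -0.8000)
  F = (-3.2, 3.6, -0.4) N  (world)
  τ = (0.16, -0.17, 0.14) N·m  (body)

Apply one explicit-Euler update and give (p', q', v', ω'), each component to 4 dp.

ω×(Iω) gyroscopic = (-0.0048, 0.0576, 0.0180)
(τ − ω×Iω)/I = (2.0600, -1.2644, 0.6100)
new body rate ω' = (0.8060, 0.1736, -0.7390)
q⊗(0,ω) = (0.9899498, -0.2121321, -0.1414214, -0.2121321)
q' = normalize(q + ½dt·q⊗(0,ω)) = (0.0494, -0.7167, -0.0071, 0.6956)
linear accel F/m = (-0.6400, 0.7200, -0.0800)
p + v·dt = (-1.1700, 1.5500, 2.3800)
v' = v + a·dt = (-0.7640, -0.4280, 0.7920)

p' = (-1.1700, 1.5500, 2.3800)
q' = (0.0494, -0.7167, -0.0071, 0.6956)
v' = (-0.7640, -0.4280, 0.7920)
ω' = (0.8060, 0.1736, -0.7390)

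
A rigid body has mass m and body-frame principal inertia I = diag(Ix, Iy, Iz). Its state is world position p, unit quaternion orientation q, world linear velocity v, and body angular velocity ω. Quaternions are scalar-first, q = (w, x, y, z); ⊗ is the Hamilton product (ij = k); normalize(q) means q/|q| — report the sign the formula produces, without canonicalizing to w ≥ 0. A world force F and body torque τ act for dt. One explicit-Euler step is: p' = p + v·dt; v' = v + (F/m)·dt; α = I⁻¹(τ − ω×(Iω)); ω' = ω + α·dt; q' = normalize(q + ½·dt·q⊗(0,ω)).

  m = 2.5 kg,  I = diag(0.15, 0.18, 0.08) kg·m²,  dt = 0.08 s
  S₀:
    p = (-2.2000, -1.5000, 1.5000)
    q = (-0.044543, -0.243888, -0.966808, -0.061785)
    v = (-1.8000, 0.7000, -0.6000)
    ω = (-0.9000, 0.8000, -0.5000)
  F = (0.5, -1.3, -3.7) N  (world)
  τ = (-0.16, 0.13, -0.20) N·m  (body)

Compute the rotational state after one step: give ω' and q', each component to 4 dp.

precession coupling ω×(Iω) = (0.0400, 0.0315, -0.0216)
α = I⁻¹(τ − ω×Iω) = (-1.3333, 0.5472, -2.2300)
ω + α·dt = (-1.0067, 0.8438, -0.6784)
2q̇ = q⊗(0,ω) = (0.5230547, 0.5729207, -0.1019719, -1.0429661)
q + ½dt·q⊗(0,ω), renormalized = (-0.0236, -0.2207, -0.9696, -0.1034)

ω' = (-1.0067, 0.8438, -0.6784)
q' = (-0.0236, -0.2207, -0.9696, -0.1034)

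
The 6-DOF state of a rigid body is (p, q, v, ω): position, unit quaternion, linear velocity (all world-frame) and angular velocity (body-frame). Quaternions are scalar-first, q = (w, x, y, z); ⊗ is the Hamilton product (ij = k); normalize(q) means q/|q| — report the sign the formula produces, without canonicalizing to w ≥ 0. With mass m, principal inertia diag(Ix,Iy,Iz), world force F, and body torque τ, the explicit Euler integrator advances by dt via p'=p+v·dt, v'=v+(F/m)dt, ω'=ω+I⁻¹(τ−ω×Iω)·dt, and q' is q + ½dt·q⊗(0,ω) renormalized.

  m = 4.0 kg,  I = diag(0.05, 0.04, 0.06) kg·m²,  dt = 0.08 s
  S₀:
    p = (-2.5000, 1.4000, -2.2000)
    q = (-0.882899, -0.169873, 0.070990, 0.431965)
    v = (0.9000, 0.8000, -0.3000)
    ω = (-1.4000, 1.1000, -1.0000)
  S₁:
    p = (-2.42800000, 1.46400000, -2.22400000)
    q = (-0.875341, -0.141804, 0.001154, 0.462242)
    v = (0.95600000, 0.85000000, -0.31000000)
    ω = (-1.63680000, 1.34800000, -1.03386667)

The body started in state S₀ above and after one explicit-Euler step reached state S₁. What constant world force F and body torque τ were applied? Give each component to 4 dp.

F = (2.8000, 2.5000, -0.5000)
τ = (-0.1700, 0.1100, -0.0100)

Δv = v₁−v₀ = (0.05600000, 0.05000000, -0.01000000)
applied force F = (2.8000, 2.5000, -0.5000)
ω₁ − ω₀ = (-0.23680000, 0.24800000, -0.03386667)
precession coupling = (-0.0220, -0.0140, 0.0154)
applied torque τ = (-0.1700, 0.1100, -0.0100)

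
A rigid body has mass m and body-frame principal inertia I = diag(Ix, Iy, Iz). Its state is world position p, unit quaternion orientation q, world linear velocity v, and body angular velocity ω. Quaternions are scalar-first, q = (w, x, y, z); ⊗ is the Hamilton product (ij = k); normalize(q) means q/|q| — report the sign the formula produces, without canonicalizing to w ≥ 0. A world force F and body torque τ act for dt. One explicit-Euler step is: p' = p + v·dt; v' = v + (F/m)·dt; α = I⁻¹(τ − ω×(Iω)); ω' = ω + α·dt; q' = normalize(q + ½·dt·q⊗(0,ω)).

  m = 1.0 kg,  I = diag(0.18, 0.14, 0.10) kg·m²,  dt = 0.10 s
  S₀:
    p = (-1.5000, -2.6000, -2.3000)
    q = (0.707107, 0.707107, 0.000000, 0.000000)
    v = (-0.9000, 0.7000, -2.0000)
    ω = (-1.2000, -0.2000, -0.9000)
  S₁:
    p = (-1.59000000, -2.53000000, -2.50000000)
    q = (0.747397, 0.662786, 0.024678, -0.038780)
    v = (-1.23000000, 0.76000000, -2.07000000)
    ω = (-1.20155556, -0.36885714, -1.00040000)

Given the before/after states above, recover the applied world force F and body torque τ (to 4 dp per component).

F = (-3.3000, 0.6000, -0.7000)
τ = (-0.0100, -0.1500, -0.1100)

Δv = v₁−v₀ = (-0.33000000, 0.06000000, -0.07000000)
m·(v₁−v₀)/dt = (-3.3000, 0.6000, -0.7000)
Δω = ω₁−ω₀ = (-0.00155556, -0.16885714, -0.10040000)
I·α + gyro = (-0.0100, -0.1500, -0.1100)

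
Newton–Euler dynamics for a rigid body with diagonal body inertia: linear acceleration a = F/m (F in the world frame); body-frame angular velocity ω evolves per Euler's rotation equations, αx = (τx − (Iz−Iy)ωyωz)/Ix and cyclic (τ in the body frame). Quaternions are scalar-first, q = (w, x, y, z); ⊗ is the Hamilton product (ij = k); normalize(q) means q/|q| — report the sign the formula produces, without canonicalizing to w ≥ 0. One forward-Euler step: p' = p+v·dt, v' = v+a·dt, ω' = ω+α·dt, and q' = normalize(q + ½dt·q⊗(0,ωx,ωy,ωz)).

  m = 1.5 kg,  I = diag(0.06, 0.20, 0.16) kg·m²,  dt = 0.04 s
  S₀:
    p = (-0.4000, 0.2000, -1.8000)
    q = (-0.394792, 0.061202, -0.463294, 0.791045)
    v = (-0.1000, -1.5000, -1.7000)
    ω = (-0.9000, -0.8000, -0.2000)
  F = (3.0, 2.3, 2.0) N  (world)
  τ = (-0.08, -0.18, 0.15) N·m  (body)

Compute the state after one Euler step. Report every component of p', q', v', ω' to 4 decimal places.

gyro term ω×Iω = (-0.0064, -0.0180, 0.1008)
(τ − ω×Iω)/I = (-1.2267, -0.8100, 0.3075)
new body rate ω' = (-0.9491, -0.8324, -0.1877)
q⊗(0,ω) = (-0.1573444, 1.0808076, -0.3838665, -0.3869678)
q + ½dt·q⊗(0,ω), renormalized = (-0.3978, 0.0828, -0.4708, 0.7831)
p + v·dt = (-0.4040, 0.1400, -1.8680)
v + (F/m)dt = (-0.0200, -1.4387, -1.6467)

p' = (-0.4040, 0.1400, -1.8680)
q' = (-0.3978, 0.0828, -0.4708, 0.7831)
v' = (-0.0200, -1.4387, -1.6467)
ω' = (-0.9491, -0.8324, -0.1877)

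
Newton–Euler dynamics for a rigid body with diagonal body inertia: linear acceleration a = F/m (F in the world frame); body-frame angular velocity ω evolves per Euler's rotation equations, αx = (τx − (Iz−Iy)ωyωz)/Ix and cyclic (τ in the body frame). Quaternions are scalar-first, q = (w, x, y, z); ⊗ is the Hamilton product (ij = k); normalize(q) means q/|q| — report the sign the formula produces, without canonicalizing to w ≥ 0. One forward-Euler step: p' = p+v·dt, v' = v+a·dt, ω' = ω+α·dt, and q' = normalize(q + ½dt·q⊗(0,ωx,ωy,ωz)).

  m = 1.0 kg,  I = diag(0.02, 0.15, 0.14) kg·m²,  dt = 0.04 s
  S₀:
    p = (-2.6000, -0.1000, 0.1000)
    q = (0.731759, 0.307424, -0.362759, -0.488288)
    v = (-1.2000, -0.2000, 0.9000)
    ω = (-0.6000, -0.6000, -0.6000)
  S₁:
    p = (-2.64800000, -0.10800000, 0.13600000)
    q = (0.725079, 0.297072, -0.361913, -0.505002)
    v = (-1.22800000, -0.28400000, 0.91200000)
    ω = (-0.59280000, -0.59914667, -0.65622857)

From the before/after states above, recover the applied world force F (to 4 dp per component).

F = (-0.7000, -2.1000, 0.3000)

v₁ − v₀ = (-0.02800000, -0.08400000, 0.01200000)
m·(v₁−v₀)/dt = (-0.7000, -2.1000, 0.3000)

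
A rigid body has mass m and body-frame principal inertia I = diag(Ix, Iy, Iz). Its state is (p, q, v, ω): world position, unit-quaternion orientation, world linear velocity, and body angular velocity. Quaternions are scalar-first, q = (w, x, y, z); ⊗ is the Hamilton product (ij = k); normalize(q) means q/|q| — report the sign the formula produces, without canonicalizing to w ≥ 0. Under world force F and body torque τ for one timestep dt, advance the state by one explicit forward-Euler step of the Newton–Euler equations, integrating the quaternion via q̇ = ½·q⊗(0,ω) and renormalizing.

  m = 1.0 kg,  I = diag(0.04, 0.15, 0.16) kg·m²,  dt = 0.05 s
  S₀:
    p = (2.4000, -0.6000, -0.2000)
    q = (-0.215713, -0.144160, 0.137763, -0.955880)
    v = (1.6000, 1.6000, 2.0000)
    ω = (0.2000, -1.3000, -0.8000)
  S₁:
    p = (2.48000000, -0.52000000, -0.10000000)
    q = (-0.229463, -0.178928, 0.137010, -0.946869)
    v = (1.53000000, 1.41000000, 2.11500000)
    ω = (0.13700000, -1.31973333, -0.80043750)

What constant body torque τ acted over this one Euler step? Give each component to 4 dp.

ω₁ − ω₀ = (-0.06300000, -0.01973333, -0.00043750)
gyro term ω₀×Iω₀ = (0.0104, 0.0192, -0.0286)
applied torque τ = (-0.0400, -0.0400, -0.0300)

τ = (-0.0400, -0.0400, -0.0300)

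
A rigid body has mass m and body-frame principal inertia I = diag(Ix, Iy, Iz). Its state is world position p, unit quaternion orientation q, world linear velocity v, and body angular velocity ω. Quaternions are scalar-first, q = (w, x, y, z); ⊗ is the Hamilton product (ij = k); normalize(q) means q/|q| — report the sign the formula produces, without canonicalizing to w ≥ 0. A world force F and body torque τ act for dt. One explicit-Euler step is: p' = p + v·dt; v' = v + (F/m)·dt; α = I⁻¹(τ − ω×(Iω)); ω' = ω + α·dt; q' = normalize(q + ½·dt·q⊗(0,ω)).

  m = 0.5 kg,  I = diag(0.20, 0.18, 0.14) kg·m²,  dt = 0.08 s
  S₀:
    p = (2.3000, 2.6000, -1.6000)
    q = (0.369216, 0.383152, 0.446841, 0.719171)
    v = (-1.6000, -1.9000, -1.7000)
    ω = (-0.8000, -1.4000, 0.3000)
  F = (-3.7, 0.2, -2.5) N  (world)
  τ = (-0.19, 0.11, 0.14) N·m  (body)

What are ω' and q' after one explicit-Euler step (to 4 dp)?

ω×(Iω) gyroscopic = (0.0168, -0.0144, -0.0224)
(τ − ω×Iω)/I = (-1.0340, 0.6911, 1.1600)
ω + α·dt = (-0.8827, -1.3447, 0.3928)
2q̇ = q⊗(0,ω) = (0.7163477, 0.8455189, -1.2071848, -0.0681752)
q + ½dt·q⊗(0,ω), renormalized = (0.3970, 0.4161, 0.3977, 0.7149)

ω' = (-0.8827, -1.3447, 0.3928)
q' = (0.3970, 0.4161, 0.3977, 0.7149)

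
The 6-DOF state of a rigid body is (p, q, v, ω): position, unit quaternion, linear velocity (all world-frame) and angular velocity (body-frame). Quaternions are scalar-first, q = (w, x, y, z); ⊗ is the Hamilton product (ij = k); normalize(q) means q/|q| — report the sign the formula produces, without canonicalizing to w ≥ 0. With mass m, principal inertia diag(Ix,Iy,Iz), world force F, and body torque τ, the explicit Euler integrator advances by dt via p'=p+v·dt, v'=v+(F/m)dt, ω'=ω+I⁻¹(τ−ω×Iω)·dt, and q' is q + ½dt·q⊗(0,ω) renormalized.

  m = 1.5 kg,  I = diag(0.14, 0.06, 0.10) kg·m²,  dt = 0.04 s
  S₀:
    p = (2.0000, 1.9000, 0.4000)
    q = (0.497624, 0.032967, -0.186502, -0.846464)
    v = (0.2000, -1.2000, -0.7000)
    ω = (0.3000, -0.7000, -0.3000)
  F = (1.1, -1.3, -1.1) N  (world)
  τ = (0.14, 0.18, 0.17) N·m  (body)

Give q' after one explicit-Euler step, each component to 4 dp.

Hamilton product q⊗(0,ω) = (-0.3943807, -0.3872870, -0.5923859, -0.1164135)
q' = normalize(q + ½dt·q⊗(0,ω)) = (0.4897, 0.0252, -0.1983, -0.8487)

q' = (0.4897, 0.0252, -0.1983, -0.8487)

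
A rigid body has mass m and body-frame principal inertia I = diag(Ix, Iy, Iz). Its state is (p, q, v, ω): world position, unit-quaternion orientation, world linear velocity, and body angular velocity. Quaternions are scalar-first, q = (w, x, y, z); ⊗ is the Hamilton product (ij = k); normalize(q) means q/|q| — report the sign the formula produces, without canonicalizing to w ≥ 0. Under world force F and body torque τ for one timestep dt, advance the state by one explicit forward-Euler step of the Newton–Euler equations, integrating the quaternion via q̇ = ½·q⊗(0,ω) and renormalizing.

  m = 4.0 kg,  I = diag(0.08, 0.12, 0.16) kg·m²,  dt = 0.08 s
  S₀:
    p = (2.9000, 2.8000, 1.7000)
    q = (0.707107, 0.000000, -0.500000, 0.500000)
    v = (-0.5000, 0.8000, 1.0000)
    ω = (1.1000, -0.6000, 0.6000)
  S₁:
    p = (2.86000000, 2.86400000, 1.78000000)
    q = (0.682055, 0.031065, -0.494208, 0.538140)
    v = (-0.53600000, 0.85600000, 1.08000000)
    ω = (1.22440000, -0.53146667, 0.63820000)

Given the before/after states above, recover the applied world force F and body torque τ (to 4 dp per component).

F = (-1.8000, 2.8000, 4.0000)
τ = (0.1100, 0.0500, 0.0500)

rate change Δω = (0.12440000, 0.06853333, 0.03820000)
ω₀×(Iω₀) = (-0.0144, -0.0528, -0.0264)
I·α + gyro = (0.1100, 0.0500, 0.0500)
Δv = v₁−v₀ = (-0.03600000, 0.05600000, 0.08000000)
m·(v₁−v₀)/dt = (-1.8000, 2.8000, 4.0000)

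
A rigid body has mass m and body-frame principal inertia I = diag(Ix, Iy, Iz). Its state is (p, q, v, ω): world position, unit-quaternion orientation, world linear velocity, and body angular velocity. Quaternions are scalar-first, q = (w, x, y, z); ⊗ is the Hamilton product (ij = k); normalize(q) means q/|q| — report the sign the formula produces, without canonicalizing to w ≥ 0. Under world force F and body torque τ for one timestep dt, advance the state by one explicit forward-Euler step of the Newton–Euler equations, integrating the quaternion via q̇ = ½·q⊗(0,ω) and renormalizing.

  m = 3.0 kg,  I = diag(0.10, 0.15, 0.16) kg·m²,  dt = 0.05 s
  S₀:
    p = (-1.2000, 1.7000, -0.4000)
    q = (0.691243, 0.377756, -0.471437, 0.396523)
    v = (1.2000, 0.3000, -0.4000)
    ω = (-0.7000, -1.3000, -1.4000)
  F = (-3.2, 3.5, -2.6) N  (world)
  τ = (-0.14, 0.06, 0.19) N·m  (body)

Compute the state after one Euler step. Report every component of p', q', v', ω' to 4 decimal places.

linear accel F/m = (-1.0667, 1.1667, -0.8667)
new position p' = (-1.1400, 1.7150, -0.4200)
v' = v + a·dt = (1.1467, 0.3583, -0.4433)
ω×(Iω) gyroscopic = (0.0182, -0.0588, 0.0455)
angular accel α = (-1.5820, 0.7920, 0.9031)
new body rate ω' = (-0.7791, -1.2604, -1.3548)
2q̇ = q⊗(0,ω) = (0.2066933, 0.6916216, -0.6473236, -1.7888289)
updated quaternion q' = (0.6955, 0.3945, -0.4870, 0.3513)

p' = (-1.1400, 1.7150, -0.4200)
q' = (0.6955, 0.3945, -0.4870, 0.3513)
v' = (1.1467, 0.3583, -0.4433)
ω' = (-0.7791, -1.2604, -1.3548)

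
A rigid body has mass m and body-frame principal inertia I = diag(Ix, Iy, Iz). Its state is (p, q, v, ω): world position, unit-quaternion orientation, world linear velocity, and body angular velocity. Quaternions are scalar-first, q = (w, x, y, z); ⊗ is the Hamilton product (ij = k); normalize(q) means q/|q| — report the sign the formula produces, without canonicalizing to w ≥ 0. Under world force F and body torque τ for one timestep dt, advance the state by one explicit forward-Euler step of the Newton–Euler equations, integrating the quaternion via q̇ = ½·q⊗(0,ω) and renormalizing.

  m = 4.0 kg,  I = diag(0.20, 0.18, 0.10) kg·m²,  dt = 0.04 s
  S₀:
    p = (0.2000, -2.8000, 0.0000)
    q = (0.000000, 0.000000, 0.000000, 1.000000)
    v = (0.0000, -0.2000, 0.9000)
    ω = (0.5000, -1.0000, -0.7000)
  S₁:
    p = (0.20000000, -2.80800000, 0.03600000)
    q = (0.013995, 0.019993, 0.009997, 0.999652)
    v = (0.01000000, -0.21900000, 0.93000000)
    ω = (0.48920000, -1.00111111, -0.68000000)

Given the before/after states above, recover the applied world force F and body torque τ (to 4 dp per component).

rate change Δω = (-0.01080000, -0.00111111, 0.02000000)
gyro term ω₀×Iω₀ = (-0.0560, -0.0350, 0.0100)
τ = I·(Δω/dt) + ω₀×(Iω₀) = (-0.1100, -0.0400, 0.0600)
v₁ − v₀ = (0.01000000, -0.01900000, 0.03000000)
applied force F = (1.0000, -1.9000, 3.0000)

F = (1.0000, -1.9000, 3.0000)
τ = (-0.1100, -0.0400, 0.0600)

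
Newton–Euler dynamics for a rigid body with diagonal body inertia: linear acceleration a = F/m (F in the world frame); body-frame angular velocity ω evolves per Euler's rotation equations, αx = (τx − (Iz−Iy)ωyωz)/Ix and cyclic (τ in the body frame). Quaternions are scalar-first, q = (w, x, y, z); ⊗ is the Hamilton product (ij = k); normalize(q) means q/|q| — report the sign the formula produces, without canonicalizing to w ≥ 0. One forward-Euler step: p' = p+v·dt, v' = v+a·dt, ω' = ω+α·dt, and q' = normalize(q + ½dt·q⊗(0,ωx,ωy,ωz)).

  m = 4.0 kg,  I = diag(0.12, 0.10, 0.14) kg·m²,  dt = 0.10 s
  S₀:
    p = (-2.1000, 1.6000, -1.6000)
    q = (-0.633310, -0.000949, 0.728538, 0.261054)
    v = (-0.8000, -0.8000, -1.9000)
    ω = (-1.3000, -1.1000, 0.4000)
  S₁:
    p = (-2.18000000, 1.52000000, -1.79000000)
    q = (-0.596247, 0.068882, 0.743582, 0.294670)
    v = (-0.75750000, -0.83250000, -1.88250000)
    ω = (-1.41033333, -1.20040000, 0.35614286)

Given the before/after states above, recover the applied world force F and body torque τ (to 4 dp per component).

F = (1.7000, -1.3000, 0.7000)
τ = (-0.1500, -0.0900, -0.0900)

v₁ − v₀ = (0.04250000, -0.03250000, 0.01750000)
applied force F = (1.7000, -1.3000, 0.7000)
rate change Δω = (-0.11033333, -0.10040000, -0.04385714)
applied torque τ = (-0.1500, -0.0900, -0.0900)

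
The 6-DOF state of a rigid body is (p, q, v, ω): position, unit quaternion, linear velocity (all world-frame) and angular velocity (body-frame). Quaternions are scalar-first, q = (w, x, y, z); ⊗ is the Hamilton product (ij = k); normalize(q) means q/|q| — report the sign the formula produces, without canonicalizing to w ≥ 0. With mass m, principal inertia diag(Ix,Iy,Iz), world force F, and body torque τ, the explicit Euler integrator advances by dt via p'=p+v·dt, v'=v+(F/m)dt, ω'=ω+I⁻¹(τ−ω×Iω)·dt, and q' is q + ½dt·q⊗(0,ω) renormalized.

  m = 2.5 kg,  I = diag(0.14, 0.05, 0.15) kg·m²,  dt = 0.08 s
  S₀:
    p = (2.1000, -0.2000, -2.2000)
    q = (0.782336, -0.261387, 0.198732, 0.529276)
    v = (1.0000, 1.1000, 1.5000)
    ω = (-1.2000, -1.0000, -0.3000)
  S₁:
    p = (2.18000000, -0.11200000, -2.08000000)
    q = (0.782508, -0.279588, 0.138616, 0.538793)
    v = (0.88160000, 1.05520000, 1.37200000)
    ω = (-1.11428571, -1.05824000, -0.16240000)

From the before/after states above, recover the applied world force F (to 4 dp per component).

v₁ − v₀ = (-0.11840000, -0.04480000, -0.12800000)
applied force F = (-3.7000, -1.4000, -4.0000)

F = (-3.7000, -1.4000, -4.0000)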